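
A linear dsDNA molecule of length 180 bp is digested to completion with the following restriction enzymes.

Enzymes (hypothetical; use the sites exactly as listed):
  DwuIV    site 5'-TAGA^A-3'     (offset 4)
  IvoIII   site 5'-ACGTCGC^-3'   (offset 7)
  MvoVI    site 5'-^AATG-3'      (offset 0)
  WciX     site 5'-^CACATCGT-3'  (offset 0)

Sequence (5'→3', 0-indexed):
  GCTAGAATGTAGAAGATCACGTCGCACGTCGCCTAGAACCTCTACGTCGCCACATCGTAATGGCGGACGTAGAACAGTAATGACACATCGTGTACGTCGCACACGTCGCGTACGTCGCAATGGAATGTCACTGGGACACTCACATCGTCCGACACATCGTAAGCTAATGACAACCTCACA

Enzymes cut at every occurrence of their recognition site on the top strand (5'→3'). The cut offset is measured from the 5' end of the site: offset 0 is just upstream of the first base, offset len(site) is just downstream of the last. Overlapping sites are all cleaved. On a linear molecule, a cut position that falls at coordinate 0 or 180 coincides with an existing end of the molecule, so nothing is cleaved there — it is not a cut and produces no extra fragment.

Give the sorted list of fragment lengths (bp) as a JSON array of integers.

Scan for sites:
  DwuIV (TAGAA, off=4): starts [2, 9, 33, 69] → cuts [6, 13, 37, 73]
  IvoIII (ACGTCGC, off=7): starts [18, 25, 43, 93, 102, 111] → cuts [25, 32, 50, 100, 109, 118]
  MvoVI (AATG, off=0): starts [5, 58, 78, 118, 123, 165] → cuts [5, 58, 78, 118, 123, 165]
  WciX (CACATCGT, off=0): starts [50, 83, 140, 152] → cuts [50, 83, 140, 152]

Pooled cuts: [5, 6, 13, 25, 32, 37, 50, 58, 73, 78, 83, 100, 109, 118, 123, 140, 152, 165]

Fragment lengths:
  [0,5): 5 bp
  [5,6): 1 bp
  [6,13): 7 bp
  [13,25): 12 bp
  [25,32): 7 bp
  [32,37): 5 bp
  [37,50): 13 bp
  [50,58): 8 bp
  [58,73): 15 bp
  [73,78): 5 bp
  [78,83): 5 bp
  [83,100): 17 bp
  [100,109): 9 bp
  [109,118): 9 bp
  [118,123): 5 bp
  [123,140): 17 bp
  [140,152): 12 bp
  [152,165): 13 bp
  [165,180): 15 bp

[1,5,5,5,5,5,7,7,8,9,9,12,12,13,13,15,15,17,17]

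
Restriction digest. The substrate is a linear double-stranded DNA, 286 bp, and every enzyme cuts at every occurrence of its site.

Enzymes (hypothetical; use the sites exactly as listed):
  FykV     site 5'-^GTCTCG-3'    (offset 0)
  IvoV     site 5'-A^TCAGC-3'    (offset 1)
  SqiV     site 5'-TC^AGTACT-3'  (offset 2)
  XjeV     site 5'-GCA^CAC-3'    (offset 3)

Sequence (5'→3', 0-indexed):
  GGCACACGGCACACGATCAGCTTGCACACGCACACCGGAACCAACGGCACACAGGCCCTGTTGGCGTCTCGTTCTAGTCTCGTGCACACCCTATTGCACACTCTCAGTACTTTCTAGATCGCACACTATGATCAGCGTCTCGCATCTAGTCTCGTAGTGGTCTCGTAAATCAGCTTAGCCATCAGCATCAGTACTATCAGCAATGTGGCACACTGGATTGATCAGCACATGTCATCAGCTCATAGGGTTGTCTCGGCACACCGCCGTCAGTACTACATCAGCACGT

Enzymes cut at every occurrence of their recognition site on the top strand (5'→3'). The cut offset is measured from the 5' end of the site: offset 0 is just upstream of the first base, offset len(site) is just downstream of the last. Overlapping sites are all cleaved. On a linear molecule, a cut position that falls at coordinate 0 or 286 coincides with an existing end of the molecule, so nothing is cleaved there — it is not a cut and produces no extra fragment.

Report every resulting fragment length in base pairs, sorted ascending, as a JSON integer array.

[4,5,5,6,7,7,7,8,8,9,9,9,10,10,10,10,11,11,11,12,12,12,13,14,15,16,17,18]

Per-enzyme occurrences:
  FykV GTCTCG/0: at [65, 76, 136, 148, 159, 249] ⇒ [65, 76, 136, 148, 159, 249]
  IvoV ATCAGC/1: at [15, 130, 168, 180, 195, 220, 233, 276] ⇒ [16, 131, 169, 181, 196, 221, 234, 277]
  SqiV TCAGTACT/2: at [103, 187, 266] ⇒ [105, 189, 268]
  XjeV GCACAC/3: at [1, 8, 23, 29, 46, 83, 95, 120, 207, 255] ⇒ [4, 11, 26, 32, 49, 86, 98, 123, 210, 258]

All cut coordinates (distinct, sorted): [4, 11, 16, 26, 32, 49, 65, 76, 86, 98, 105, 123, 131, 136, 148, 159, 169, 181, 189, 196, 210, 221, 234, 249, 258, 268, 277]

Fragment lengths:
  [0,4): 4 bp
  [4,11): 7 bp
  [11,16): 5 bp
  [16,26): 10 bp
  [26,32): 6 bp
  [32,49): 17 bp
  [49,65): 16 bp
  [65,76): 11 bp
  [76,86): 10 bp
  [86,98): 12 bp
  [98,105): 7 bp
  [105,123): 18 bp
  [123,131): 8 bp
  [131,136): 5 bp
  [136,148): 12 bp
  [148,159): 11 bp
  [159,169): 10 bp
  [169,181): 12 bp
  [181,189): 8 bp
  [189,196): 7 bp
  [196,210): 14 bp
  [210,221): 11 bp
  [221,234): 13 bp
  [234,249): 15 bp
  [249,258): 9 bp
  [258,268): 10 bp
  [268,277): 9 bp
  [277,286): 9 bp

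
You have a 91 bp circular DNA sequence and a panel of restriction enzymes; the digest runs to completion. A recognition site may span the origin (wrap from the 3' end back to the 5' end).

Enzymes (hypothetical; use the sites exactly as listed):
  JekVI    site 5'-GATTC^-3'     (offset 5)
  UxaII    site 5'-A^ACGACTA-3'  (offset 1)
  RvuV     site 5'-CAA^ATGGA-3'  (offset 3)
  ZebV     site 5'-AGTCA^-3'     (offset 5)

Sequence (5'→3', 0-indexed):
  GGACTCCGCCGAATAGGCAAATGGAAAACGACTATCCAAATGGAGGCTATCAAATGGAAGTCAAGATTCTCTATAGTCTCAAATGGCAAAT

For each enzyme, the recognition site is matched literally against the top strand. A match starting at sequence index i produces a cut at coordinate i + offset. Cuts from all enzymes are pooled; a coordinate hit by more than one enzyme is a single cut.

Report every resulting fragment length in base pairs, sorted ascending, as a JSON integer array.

Scan for sites:
  JekVI GATTC/5: at [64] ⇒ [69]
  UxaII AACGACTA/1: at [26] ⇒ [27]
  RvuV CAAATGGA/3: at [17, 36, 50, 86] ⇒ [20, 39, 53, 89]
  ZebV AGTCA/5: at [58] ⇒ [63]

All cut coordinates (distinct, sorted): [20, 27, 39, 53, 63, 69, 89]

Fragments:
  20→27: 7 bp
  27→39: 12 bp
  39→53: 14 bp
  53→63: 10 bp
  63→69: 6 bp
  69→89: 20 bp
  89→20 (wrap): 91-89+20 = 22 bp

[6,7,10,12,14,20,22]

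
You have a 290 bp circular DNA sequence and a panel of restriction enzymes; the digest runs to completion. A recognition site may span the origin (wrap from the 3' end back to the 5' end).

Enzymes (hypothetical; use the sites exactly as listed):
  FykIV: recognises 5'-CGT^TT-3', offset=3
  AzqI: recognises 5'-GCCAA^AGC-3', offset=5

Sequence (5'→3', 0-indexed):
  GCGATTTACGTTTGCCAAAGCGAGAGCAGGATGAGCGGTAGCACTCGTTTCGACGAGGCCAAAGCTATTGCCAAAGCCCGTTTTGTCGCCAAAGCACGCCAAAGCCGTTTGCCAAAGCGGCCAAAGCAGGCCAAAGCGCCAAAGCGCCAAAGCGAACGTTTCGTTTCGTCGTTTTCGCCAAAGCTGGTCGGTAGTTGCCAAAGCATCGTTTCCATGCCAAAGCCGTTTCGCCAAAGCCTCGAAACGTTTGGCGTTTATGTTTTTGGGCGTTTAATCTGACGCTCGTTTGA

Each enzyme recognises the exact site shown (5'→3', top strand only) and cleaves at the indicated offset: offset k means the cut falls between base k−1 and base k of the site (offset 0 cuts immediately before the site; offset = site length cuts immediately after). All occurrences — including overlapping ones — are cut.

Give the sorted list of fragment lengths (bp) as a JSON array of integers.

[5,6,6,7,7,7,7,8,8,8,8,8,9,9,9,10,10,11,11,12,13,14,15,16,16,20,30]

Scan for sites:
  FykIV (CGTTT, off=3): starts [8, 45, 78, 105, 156, 161, 169, 206, 223, 244, 251, 267, 283] → cuts [11, 48, 81, 108, 159, 164, 172, 209, 226, 247, 254, 270, 286]
  AzqI (GCCAAAGC, off=5): starts [13, 57, 69, 87, 97, 110, 119, 129, 137, 145, 176, 196, 215, 229] → cuts [18, 62, 74, 92, 102, 115, 124, 134, 142, 150, 181, 201, 220, 234]

Pooled cuts: [11, 18, 48, 62, 74, 81, 92, 102, 108, 115, 124, 134, 142, 150, 159, 164, 172, 181, 201, 209, 220, 226, 234, 247, 254, 270, 286]

Fragments:
  11→18: 7 bp
  18→48: 30 bp
  48→62: 14 bp
  62→74: 12 bp
  74→81: 7 bp
  81→92: 11 bp
  92→102: 10 bp
  102→108: 6 bp
  108→115: 7 bp
  115→124: 9 bp
  124→134: 10 bp
  134→142: 8 bp
  142→150: 8 bp
  150→159: 9 bp
  159→164: 5 bp
  164→172: 8 bp
  172→181: 9 bp
  181→201: 20 bp
  201→209: 8 bp
  209→220: 11 bp
  220→226: 6 bp
  226→234: 8 bp
  234→247: 13 bp
  247→254: 7 bp
  254→270: 16 bp
  270→286: 16 bp
  286→11 (wrap): 290-286+11 = 15 bp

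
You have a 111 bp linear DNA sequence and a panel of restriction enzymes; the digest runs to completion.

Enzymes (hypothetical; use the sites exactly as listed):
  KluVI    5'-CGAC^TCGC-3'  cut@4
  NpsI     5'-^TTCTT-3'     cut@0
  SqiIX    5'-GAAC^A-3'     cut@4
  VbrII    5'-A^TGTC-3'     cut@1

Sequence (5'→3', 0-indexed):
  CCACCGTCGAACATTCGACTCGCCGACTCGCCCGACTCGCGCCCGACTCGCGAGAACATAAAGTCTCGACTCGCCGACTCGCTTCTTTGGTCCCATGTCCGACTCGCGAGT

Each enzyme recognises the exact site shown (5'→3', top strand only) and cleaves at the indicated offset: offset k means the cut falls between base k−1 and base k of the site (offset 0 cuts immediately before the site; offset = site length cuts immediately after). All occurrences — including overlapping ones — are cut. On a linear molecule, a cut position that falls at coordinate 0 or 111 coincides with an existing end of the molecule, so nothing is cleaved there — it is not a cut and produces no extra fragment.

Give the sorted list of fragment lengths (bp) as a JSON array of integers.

Site scan:
  KluVI CGACTCGC/4: at [15, 23, 32, 43, 66, 74, 99] ⇒ [19, 27, 36, 47, 70, 78, 103]
  NpsI TTCTT/0: at [82] ⇒ [82]
  SqiIX GAACA/4: at [8, 53] ⇒ [12, 57]
  VbrII ATGTC/1: at [94] ⇒ [95]

All cut coordinates (distinct, sorted): [12, 19, 27, 36, 47, 57, 70, 78, 82, 95, 103]

Fragments:
  [0,12): 12 bp
  [12,19): 7 bp
  [19,27): 8 bp
  [27,36): 9 bp
  [36,47): 11 bp
  [47,57): 10 bp
  [57,70): 13 bp
  [70,78): 8 bp
  [78,82): 4 bp
  [82,95): 13 bp
  [95,103): 8 bp
  [103,111): 8 bp

[4,7,8,8,8,8,9,10,11,12,13,13]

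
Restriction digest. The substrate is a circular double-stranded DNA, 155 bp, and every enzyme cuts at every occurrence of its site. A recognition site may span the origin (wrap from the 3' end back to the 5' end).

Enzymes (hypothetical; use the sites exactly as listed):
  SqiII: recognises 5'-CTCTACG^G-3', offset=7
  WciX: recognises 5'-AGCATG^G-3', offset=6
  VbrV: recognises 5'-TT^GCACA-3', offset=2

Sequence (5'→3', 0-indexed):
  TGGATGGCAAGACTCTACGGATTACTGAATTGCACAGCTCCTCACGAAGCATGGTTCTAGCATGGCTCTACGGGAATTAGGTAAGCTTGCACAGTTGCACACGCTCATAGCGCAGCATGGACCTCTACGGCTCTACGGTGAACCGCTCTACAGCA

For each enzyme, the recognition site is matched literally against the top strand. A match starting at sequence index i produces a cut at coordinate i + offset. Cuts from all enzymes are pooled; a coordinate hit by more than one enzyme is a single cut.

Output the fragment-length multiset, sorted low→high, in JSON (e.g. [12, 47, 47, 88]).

[8,8,8,10,11,12,16,17,20,22,23]

Site scan:
  SqiII CTCTACGG/7: at [12, 65, 122, 130] ⇒ [19, 72, 129, 137]
  WciX AGCATGG/6: at [47, 58, 113, 151] ⇒ [2, 53, 64, 119]
  VbrV TTGCACA/2: at [29, 86, 94] ⇒ [31, 88, 96]

Pooled cuts: [2, 19, 31, 53, 64, 72, 88, 96, 119, 129, 137]

Fragments:
  2→19: 17 bp
  19→31: 12 bp
  31→53: 22 bp
  53→64: 11 bp
  64→72: 8 bp
  72→88: 16 bp
  88→96: 8 bp
  96→119: 23 bp
  119→129: 10 bp
  129→137: 8 bp
  137→2 (wrap): 155-137+2 = 20 bp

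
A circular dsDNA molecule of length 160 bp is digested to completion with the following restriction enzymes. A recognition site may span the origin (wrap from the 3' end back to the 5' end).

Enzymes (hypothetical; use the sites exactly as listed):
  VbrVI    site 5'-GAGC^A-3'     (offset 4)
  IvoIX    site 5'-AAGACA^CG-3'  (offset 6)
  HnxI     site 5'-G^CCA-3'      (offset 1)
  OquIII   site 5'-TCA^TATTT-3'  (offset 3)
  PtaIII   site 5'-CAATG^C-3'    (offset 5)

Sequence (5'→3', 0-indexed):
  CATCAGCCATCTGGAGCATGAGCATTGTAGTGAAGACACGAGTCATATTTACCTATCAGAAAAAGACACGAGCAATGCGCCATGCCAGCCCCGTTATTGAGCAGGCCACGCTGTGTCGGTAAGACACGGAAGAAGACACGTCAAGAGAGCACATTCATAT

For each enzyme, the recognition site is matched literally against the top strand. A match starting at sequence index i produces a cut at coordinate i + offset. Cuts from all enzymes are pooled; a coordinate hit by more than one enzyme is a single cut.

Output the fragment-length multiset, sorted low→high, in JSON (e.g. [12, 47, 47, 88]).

[2,3,4,5,5,6,7,11,12,12,15,16,18,21,23]

Scan for sites:
  VbrVI GAGCA/4: at [13, 19, 69, 98, 146] ⇒ [17, 23, 73, 102, 150]
  IvoIX AAGACACG/6: at [32, 62, 120, 132] ⇒ [38, 68, 126, 138]
  HnxI GCCA/1: at [5, 78, 83, 104] ⇒ [6, 79, 84, 105]
  OquIII TCATATTT/3: at [42] ⇒ [45]
  PtaIII CAATGC/5: at [72] ⇒ [77]

All cut coordinates (distinct, sorted): [6, 17, 23, 38, 45, 68, 73, 77, 79, 84, 102, 105, 126, 138, 150]

Fragment lengths:
  6→17: 11 bp
  17→23: 6 bp
  23→38: 15 bp
  38→45: 7 bp
  45→68: 23 bp
  68→73: 5 bp
  73→77: 4 bp
  77→79: 2 bp
  79→84: 5 bp
  84→102: 18 bp
  102→105: 3 bp
  105→126: 21 bp
  126→138: 12 bp
  138→150: 12 bp
  150→6 (wrap): 160-150+6 = 16 bp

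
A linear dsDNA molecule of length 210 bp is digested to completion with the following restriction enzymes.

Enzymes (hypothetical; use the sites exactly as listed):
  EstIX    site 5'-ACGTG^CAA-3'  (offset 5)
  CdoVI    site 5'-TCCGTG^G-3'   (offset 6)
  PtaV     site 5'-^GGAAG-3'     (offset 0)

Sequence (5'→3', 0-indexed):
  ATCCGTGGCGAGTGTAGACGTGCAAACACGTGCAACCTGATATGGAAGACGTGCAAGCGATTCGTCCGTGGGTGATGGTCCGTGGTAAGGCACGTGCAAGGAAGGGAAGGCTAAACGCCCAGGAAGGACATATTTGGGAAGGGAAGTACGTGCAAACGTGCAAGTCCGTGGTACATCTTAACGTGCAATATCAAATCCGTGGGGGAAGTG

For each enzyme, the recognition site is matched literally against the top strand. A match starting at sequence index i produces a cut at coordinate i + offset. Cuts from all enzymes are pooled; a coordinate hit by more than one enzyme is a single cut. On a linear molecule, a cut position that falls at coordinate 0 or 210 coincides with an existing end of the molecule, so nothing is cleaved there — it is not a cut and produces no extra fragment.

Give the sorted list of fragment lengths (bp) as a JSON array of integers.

[2,3,5,5,7,7,8,10,10,10,11,11,12,14,15,15,15,16,17,17]

Per-enzyme occurrences:
  EstIX (ACGTGCAA, off=5): starts [17, 27, 48, 91, 147, 155, 180] → cuts [22, 32, 53, 96, 152, 160, 185]
  CdoVI (TCCGTGG, off=6): starts [1, 64, 78, 164, 195] → cuts [7, 70, 84, 170, 201]
  PtaV (GGAAG, off=0): starts [43, 99, 104, 121, 136, 141, 203] → cuts [43, 99, 104, 121, 136, 141, 203]

All cut coordinates (distinct, sorted): [7, 22, 32, 43, 53, 70, 84, 96, 99, 104, 121, 136, 141, 152, 160, 170, 185, 201, 203]

Fragments:
  [0,7): 7 bp
  [7,22): 15 bp
  [22,32): 10 bp
  [32,43): 11 bp
  [43,53): 10 bp
  [53,70): 17 bp
  [70,84): 14 bp
  [84,96): 12 bp
  [96,99): 3 bp
  [99,104): 5 bp
  [104,121): 17 bp
  [121,136): 15 bp
  [136,141): 5 bp
  [141,152): 11 bp
  [152,160): 8 bp
  [160,170): 10 bp
  [170,185): 15 bp
  [185,201): 16 bp
  [201,203): 2 bp
  [203,210): 7 bp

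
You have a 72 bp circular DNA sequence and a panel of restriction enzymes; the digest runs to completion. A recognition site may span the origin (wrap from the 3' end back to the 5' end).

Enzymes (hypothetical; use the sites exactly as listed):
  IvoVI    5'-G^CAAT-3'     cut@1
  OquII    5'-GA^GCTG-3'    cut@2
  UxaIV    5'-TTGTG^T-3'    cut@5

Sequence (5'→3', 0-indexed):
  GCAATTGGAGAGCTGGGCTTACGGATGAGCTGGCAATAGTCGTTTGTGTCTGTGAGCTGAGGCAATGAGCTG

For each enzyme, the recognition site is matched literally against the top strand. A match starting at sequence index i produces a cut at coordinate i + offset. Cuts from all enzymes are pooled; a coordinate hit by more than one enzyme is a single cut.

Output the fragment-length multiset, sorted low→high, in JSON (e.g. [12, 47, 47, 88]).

Site scan:
  IvoVI (GCAAT, off=1): starts [0, 32, 61] → cuts [1, 33, 62]
  OquII (GAGCTG, off=2): starts [9, 26, 53, 66] → cuts [11, 28, 55, 68]
  UxaIV (TTGTGT, off=5): starts [43] → cuts [48]

Pooled cuts: [1, 11, 28, 33, 48, 55, 62, 68]

Fragment lengths:
  1→11: 10 bp
  11→28: 17 bp
  28→33: 5 bp
  33→48: 15 bp
  48→55: 7 bp
  55→62: 7 bp
  62→68: 6 bp
  68→1 (wrap): 72-68+1 = 5 bp

[5,5,6,7,7,10,15,17]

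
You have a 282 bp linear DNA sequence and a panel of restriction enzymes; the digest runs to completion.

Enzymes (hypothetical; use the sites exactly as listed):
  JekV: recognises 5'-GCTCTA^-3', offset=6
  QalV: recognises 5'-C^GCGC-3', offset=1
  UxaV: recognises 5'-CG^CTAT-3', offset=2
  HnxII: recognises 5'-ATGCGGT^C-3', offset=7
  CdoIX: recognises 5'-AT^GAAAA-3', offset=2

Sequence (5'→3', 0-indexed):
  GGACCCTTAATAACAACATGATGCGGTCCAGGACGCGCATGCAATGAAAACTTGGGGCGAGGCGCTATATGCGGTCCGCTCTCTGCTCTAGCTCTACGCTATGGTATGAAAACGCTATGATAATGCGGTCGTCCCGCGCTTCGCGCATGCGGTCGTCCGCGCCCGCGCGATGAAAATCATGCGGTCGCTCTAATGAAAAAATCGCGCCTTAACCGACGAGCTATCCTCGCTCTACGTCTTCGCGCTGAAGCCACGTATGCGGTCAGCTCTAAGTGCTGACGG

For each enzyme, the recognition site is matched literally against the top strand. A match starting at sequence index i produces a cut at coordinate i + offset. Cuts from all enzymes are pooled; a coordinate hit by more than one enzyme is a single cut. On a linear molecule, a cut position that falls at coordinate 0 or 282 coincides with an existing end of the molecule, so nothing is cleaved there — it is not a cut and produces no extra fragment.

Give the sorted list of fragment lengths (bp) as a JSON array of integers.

[2,2,5,6,6,6,7,7,7,7,7,7,8,9,9,11,11,11,11,14,15,15,19,22,27,31]

Per-enzyme occurrences:
  JekV GCTCTA/6: at [84, 90, 186, 228, 265] ⇒ [90, 96, 192, 234, 271]
  QalV CGCGC/1: at [33, 134, 141, 157, 163, 202, 240] ⇒ [34, 135, 142, 158, 164, 203, 241]
  UxaV CGCTAT/2: at [62, 96, 112] ⇒ [64, 98, 114]
  HnxII ATGCGGTC/7: at [20, 68, 122, 146, 178, 256] ⇒ [27, 75, 129, 153, 185, 263]
  CdoIX ATGAAAA/2: at [43, 105, 169, 192] ⇒ [45, 107, 171, 194]

All cut coordinates (distinct, sorted): [27, 34, 45, 64, 75, 90, 96, 98, 107, 114, 129, 135, 142, 153, 158, 164, 171, 185, 192, 194, 203, 234, 241, 263, 271]

Fragments:
  [0,27): 27 bp
  [27,34): 7 bp
  [34,45): 11 bp
  [45,64): 19 bp
  [64,75): 11 bp
  [75,90): 15 bp
  [90,96): 6 bp
  [96,98): 2 bp
  [98,107): 9 bp
  [107,114): 7 bp
  [114,129): 15 bp
  [129,135): 6 bp
  [135,142): 7 bp
  [142,153): 11 bp
  [153,158): 5 bp
  [158,164): 6 bp
  [164,171): 7 bp
  [171,185): 14 bp
  [185,192): 7 bp
  [192,194): 2 bp
  [194,203): 9 bp
  [203,234): 31 bp
  [234,241): 7 bp
  [241,263): 22 bp
  [263,271): 8 bp
  [271,282): 11 bp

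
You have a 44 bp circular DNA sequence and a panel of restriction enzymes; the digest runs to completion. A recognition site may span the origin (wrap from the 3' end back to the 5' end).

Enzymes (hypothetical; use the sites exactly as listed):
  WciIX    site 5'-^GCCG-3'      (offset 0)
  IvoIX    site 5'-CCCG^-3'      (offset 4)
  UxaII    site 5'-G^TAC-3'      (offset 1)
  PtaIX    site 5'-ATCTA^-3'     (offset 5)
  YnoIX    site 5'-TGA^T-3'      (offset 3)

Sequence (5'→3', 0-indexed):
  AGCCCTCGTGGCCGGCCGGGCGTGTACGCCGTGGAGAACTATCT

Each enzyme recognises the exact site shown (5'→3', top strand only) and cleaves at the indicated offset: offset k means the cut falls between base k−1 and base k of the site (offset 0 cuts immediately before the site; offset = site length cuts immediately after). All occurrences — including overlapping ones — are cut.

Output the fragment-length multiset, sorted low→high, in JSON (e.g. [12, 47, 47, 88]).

[3,4,9,10,18]

Per-enzyme occurrences:
  WciIX (GCCG, off=0): starts [10, 14, 27] → cuts [10, 14, 27]
  IvoIX (CCCG, off=4): no sites
  UxaII (GTAC, off=1): starts [23] → cuts [24]
  PtaIX (ATCTA, off=5): starts [40] → cuts [1]
  YnoIX (TGAT, off=3): no sites

Pooled cuts: [1, 10, 14, 24, 27]

Fragment lengths:
  1→10: 9 bp
  10→14: 4 bp
  14→24: 10 bp
  24→27: 3 bp
  27→1 (wrap): 44-27+1 = 18 bp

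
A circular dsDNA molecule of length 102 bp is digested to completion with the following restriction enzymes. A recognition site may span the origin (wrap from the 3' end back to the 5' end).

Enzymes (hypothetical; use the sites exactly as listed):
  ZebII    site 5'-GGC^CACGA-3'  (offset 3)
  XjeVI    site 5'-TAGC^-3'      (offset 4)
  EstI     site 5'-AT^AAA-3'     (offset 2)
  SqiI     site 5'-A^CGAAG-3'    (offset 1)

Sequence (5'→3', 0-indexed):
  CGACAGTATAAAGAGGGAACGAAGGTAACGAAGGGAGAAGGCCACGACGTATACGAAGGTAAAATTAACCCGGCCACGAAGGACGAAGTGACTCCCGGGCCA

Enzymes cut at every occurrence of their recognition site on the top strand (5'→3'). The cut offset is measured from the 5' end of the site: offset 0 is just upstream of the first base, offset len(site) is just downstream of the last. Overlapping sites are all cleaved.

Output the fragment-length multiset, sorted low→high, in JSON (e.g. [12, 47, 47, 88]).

[2,7,9,10,11,11,14,17,21]

Scan for sites:
  ZebII (GGCCACGA, off=3): starts [39, 71, 97] → cuts [42, 74, 100]
  XjeVI (TAGC, off=4): no sites
  EstI (ATAAA, off=2): starts [7] → cuts [9]
  SqiI (ACGAAG, off=1): starts [18, 27, 52, 75, 82] → cuts [19, 28, 53, 76, 83]

All cut coordinates (distinct, sorted): [9, 19, 28, 42, 53, 74, 76, 83, 100]

Fragment lengths:
  9→19: 10 bp
  19→28: 9 bp
  28→42: 14 bp
  42→53: 11 bp
  53→74: 21 bp
  74→76: 2 bp
  76→83: 7 bp
  83→100: 17 bp
  100→9 (wrap): 102-100+9 = 11 bp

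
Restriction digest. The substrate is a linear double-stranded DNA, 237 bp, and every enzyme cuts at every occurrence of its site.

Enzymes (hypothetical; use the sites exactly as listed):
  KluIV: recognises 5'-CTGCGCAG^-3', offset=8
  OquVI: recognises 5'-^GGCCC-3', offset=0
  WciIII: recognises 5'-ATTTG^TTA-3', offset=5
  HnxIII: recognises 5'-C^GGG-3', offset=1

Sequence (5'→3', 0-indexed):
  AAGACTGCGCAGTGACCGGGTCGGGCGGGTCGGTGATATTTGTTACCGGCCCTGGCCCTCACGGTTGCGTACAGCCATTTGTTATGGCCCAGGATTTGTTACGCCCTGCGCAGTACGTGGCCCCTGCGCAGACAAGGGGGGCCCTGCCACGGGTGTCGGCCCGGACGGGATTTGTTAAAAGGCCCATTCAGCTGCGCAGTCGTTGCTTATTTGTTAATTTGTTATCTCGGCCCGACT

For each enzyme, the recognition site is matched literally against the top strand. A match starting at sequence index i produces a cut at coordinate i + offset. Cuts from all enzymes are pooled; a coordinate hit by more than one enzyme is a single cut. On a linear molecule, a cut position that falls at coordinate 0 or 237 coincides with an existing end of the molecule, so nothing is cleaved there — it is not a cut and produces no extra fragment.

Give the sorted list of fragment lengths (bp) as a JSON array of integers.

[4,4,5,5,5,5,6,6,7,7,8,8,8,9,9,11,12,13,13,14,15,16,19,28]

Scan for sites:
  KluIV CTGCGCAG/8: at [4, 105, 123, 191] ⇒ [12, 113, 131, 199]
  OquVI GGCCC/0: at [47, 53, 85, 118, 139, 157, 180, 228] ⇒ [47, 53, 85, 118, 139, 157, 180, 228]
  WciIII ATTTGTTA/5: at [37, 76, 93, 169, 208, 216] ⇒ [42, 81, 98, 174, 213, 221]
  HnxIII CGGG/1: at [16, 21, 25, 149, 165] ⇒ [17, 22, 26, 150, 166]

All cut coordinates (distinct, sorted): [12, 17, 22, 26, 42, 47, 53, 81, 85, 98, 113, 118, 131, 139, 150, 157, 166, 174, 180, 199, 213, 221, 228]

Fragment lengths:
  [0,12): 12 bp
  [12,17): 5 bp
  [17,22): 5 bp
  [22,26): 4 bp
  [26,42): 16 bp
  [42,47): 5 bp
  [47,53): 6 bp
  [53,81): 28 bp
  [81,85): 4 bp
  [85,98): 13 bp
  [98,113): 15 bp
  [113,118): 5 bp
  [118,131): 13 bp
  [131,139): 8 bp
  [139,150): 11 bp
  [150,157): 7 bp
  [157,166): 9 bp
  [166,174): 8 bp
  [174,180): 6 bp
  [180,199): 19 bp
  [199,213): 14 bp
  [213,221): 8 bp
  [221,228): 7 bp
  [228,237): 9 bp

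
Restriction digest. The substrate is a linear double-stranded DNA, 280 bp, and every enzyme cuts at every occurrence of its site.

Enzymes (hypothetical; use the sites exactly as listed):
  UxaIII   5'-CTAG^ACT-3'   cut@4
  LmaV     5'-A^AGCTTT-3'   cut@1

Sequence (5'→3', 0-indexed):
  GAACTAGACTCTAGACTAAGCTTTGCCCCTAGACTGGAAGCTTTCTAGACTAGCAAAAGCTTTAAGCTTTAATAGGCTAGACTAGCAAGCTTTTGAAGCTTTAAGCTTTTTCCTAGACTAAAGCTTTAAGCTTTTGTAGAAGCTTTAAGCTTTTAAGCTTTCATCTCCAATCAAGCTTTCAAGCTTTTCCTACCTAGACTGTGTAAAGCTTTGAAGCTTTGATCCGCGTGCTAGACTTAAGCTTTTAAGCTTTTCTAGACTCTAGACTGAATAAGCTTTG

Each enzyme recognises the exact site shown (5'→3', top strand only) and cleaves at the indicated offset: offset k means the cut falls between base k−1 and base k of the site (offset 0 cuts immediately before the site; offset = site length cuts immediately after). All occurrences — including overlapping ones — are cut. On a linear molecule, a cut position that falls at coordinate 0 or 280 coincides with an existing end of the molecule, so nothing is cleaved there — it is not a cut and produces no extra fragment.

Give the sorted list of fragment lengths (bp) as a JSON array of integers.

Scan for sites:
  UxaIII CTAGACT/4: at [3, 10, 28, 44, 76, 112, 193, 230, 254, 261] ⇒ [7, 14, 32, 48, 80, 116, 197, 234, 258, 265]
  LmaV AAGCTTT/1: at [17, 37, 56, 63, 86, 95, 102, 120, 127, 139, 146, 154, 172, 180, 205, 213, 238, 246, 272] ⇒ [18, 38, 57, 64, 87, 96, 103, 121, 128, 140, 147, 155, 173, 181, 206, 214, 239, 247, 273]

Pooled cuts: [7, 14, 18, 32, 38, 48, 57, 64, 80, 87, 96, 103, 116, 121, 128, 140, 147, 155, 173, 181, 197, 206, 214, 234, 239, 247, 258, 265, 273]

Fragments:
  [0,7): 7 bp
  [7,14): 7 bp
  [14,18): 4 bp
  [18,32): 14 bp
  [32,38): 6 bp
  [38,48): 10 bp
  [48,57): 9 bp
  [57,64): 7 bp
  [64,80): 16 bp
  [80,87): 7 bp
  [87,96): 9 bp
  [96,103): 7 bp
  [103,116): 13 bp
  [116,121): 5 bp
  [121,128): 7 bp
  [128,140): 12 bp
  [140,147): 7 bp
  [147,155): 8 bp
  [155,173): 18 bp
  [173,181): 8 bp
  [181,197): 16 bp
  [197,206): 9 bp
  [206,214): 8 bp
  [214,234): 20 bp
  [234,239): 5 bp
  [239,247): 8 bp
  [247,258): 11 bp
  [258,265): 7 bp
  [265,273): 8 bp
  [273,280): 7 bp

[4,5,5,6,7,7,7,7,7,7,7,7,7,8,8,8,8,8,9,9,9,10,11,12,13,14,16,16,18,20]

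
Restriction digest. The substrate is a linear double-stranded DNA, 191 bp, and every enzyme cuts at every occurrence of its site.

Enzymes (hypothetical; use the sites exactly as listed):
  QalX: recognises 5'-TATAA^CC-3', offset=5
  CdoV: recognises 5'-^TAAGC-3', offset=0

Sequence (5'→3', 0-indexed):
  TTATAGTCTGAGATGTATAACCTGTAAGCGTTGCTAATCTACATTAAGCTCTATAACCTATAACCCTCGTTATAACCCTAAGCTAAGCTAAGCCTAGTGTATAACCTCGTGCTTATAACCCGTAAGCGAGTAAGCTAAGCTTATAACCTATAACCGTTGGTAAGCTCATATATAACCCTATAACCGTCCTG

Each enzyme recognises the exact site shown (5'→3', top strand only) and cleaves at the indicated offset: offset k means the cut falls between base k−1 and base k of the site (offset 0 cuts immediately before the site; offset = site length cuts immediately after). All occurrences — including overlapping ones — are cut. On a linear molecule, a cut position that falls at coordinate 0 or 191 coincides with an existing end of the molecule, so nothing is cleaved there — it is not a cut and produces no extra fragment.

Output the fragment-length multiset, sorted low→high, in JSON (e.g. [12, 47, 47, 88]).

[3,4,4,5,5,5,7,7,7,8,8,8,11,12,12,14,15,16,20,20]

Site scan:
  QalX (TATAACC, off=5): starts [15, 51, 58, 70, 99, 113, 141, 148, 170, 178] → cuts [20, 56, 63, 75, 104, 118, 146, 153, 175, 183]
  CdoV (TAAGC, off=0): starts [24, 44, 78, 83, 88, 122, 130, 135, 160] → cuts [24, 44, 78, 83, 88, 122, 130, 135, 160]

Pooled cuts: [20, 24, 44, 56, 63, 75, 78, 83, 88, 104, 118, 122, 130, 135, 146, 153, 160, 175, 183]

Fragments:
  [0,20): 20 bp
  [20,24): 4 bp
  [24,44): 20 bp
  [44,56): 12 bp
  [56,63): 7 bp
  [63,75): 12 bp
  [75,78): 3 bp
  [78,83): 5 bp
  [83,88): 5 bp
  [88,104): 16 bp
  [104,118): 14 bp
  [118,122): 4 bp
  [122,130): 8 bp
  [130,135): 5 bp
  [135,146): 11 bp
  [146,153): 7 bp
  [153,160): 7 bp
  [160,175): 15 bp
  [175,183): 8 bp
  [183,191): 8 bp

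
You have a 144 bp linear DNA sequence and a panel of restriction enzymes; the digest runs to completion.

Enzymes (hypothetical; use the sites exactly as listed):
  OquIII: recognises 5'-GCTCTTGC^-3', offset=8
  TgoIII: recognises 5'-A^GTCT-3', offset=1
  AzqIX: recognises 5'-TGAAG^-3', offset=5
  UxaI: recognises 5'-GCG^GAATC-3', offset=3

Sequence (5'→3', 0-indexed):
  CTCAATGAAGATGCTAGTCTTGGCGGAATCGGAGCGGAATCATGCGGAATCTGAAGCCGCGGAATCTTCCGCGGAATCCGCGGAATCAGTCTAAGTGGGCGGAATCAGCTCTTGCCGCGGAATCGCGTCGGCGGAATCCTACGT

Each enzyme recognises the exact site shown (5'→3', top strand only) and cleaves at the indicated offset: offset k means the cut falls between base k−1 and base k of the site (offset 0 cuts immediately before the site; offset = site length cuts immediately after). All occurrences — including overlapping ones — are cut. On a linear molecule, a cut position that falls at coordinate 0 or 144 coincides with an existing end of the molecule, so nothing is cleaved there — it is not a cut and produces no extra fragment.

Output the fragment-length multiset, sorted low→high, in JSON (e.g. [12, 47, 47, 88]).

Per-enzyme occurrences:
  OquIII GCTCTTGC/8: at [107] ⇒ [115]
  TgoIII AGTCT/1: at [15, 87] ⇒ [16, 88]
  AzqIX TGAAG/5: at [5, 51] ⇒ [10, 56]
  UxaI GCGGAATC/3: at [22, 33, 43, 58, 70, 79, 98, 116, 130] ⇒ [25, 36, 46, 61, 73, 82, 101, 119, 133]

Pooled cuts: [10, 16, 25, 36, 46, 56, 61, 73, 82, 88, 101, 115, 119, 133]

Fragment lengths:
  [0,10): 10 bp
  [10,16): 6 bp
  [16,25): 9 bp
  [25,36): 11 bp
  [36,46): 10 bp
  [46,56): 10 bp
  [56,61): 5 bp
  [61,73): 12 bp
  [73,82): 9 bp
  [82,88): 6 bp
  [88,101): 13 bp
  [101,115): 14 bp
  [115,119): 4 bp
  [119,133): 14 bp
  [133,144): 11 bp

[4,5,6,6,9,9,10,10,10,11,11,12,13,14,14]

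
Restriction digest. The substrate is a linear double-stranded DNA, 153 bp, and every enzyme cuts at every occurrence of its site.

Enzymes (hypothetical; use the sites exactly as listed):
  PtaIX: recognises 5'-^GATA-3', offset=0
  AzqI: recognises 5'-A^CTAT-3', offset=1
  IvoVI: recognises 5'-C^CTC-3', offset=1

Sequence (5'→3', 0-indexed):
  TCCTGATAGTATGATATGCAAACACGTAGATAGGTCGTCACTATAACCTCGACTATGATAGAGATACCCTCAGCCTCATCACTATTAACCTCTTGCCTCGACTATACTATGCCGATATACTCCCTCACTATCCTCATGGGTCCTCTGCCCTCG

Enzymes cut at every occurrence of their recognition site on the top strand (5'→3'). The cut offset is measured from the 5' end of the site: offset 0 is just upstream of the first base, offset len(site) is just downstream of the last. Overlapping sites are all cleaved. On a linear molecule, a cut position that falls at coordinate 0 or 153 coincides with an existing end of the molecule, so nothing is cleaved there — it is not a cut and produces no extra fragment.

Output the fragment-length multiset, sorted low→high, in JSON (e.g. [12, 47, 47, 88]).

[4,4,4,4,5,5,5,5,6,6,6,7,7,7,7,7,8,8,10,10,12,16]

Per-enzyme occurrences:
  PtaIX GATA/0: at [4, 12, 28, 56, 62, 113] ⇒ [4, 12, 28, 56, 62, 113]
  AzqI ACTAT/1: at [39, 51, 80, 100, 105, 126] ⇒ [40, 52, 81, 101, 106, 127]
  IvoVI CCTC/1: at [46, 67, 73, 88, 95, 122, 131, 141, 148] ⇒ [47, 68, 74, 89, 96, 123, 132, 142, 149]

All cut coordinates (distinct, sorted): [4, 12, 28, 40, 47, 52, 56, 62, 68, 74, 81, 89, 96, 101, 106, 113, 123, 127, 132, 142, 149]

Fragment lengths:
  [0,4): 4 bp
  [4,12): 8 bp
  [12,28): 16 bp
  [28,40): 12 bp
  [40,47): 7 bp
  [47,52): 5 bp
  [52,56): 4 bp
  [56,62): 6 bp
  [62,68): 6 bp
  [68,74): 6 bp
  [74,81): 7 bp
  [81,89): 8 bp
  [89,96): 7 bp
  [96,101): 5 bp
  [101,106): 5 bp
  [106,113): 7 bp
  [113,123): 10 bp
  [123,127): 4 bp
  [127,132): 5 bp
  [132,142): 10 bp
  [142,149): 7 bp
  [149,153): 4 bp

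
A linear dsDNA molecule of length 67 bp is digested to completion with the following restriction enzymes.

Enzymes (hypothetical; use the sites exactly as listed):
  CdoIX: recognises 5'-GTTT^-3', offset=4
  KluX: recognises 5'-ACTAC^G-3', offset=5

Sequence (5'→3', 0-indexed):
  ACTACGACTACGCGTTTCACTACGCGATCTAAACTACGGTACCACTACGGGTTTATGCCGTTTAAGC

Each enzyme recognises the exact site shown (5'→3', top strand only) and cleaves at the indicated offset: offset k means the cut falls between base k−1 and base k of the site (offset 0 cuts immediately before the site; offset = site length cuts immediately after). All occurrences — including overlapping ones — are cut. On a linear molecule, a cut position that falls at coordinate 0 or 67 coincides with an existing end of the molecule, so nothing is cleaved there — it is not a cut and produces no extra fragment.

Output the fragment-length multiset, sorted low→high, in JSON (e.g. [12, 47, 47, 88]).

Per-enzyme occurrences:
  CdoIX (GTTT, off=4): starts [13, 50, 59] → cuts [17, 54, 63]
  KluX (ACTACG, off=5): starts [0, 6, 18, 32, 43] → cuts [5, 11, 23, 37, 48]

All cut coordinates (distinct, sorted): [5, 11, 17, 23, 37, 48, 54, 63]

Fragment lengths:
  [0,5): 5 bp
  [5,11): 6 bp
  [11,17): 6 bp
  [17,23): 6 bp
  [23,37): 14 bp
  [37,48): 11 bp
  [48,54): 6 bp
  [54,63): 9 bp
  [63,67): 4 bp

[4,5,6,6,6,6,9,11,14]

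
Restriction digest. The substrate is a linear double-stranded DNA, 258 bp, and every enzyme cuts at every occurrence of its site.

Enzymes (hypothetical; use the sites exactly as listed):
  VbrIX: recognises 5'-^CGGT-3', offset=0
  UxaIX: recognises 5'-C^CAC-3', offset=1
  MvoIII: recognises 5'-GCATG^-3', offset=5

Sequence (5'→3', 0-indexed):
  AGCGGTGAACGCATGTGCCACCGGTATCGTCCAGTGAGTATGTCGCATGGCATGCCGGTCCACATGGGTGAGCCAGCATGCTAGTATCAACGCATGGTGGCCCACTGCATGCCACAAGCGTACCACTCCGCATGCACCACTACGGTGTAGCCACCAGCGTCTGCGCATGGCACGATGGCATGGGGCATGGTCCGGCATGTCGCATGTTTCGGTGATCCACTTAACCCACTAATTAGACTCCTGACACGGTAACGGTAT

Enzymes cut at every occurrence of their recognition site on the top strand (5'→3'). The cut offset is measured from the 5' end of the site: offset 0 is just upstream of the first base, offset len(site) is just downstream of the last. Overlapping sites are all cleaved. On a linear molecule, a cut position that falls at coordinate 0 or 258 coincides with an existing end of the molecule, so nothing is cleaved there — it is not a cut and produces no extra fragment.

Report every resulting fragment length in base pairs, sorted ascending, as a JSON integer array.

[1,1,2,3,3,3,3,5,5,5,6,6,6,7,7,8,9,9,9,10,11,11,13,13,16,18,20,20,28]

Scan for sites:
  VbrIX CGGT/0: at [2, 21, 55, 142, 209, 246, 252] ⇒ [2, 21, 55, 142, 209, 246, 252]
  UxaIX CCAC/1: at [17, 59, 101, 111, 122, 136, 150, 216, 225] ⇒ [18, 60, 102, 112, 123, 137, 151, 217, 226]
  MvoIII GCATG/5: at [10, 44, 49, 75, 91, 106, 129, 164, 177, 184, 194, 201] ⇒ [15, 49, 54, 80, 96, 111, 134, 169, 182, 189, 199, 206]

Pooled cuts: [2, 15, 18, 21, 49, 54, 55, 60, 80, 96, 102, 111, 112, 123, 134, 137, 142, 151, 169, 182, 189, 199, 206, 209, 217, 226, 246, 252]

Fragment lengths:
  [0,2): 2 bp
  [2,15): 13 bp
  [15,18): 3 bp
  [18,21): 3 bp
  [21,49): 28 bp
  [49,54): 5 bp
  [54,55): 1 bp
  [55,60): 5 bp
  [60,80): 20 bp
  [80,96): 16 bp
  [96,102): 6 bp
  [102,111): 9 bp
  [111,112): 1 bp
  [112,123): 11 bp
  [123,134): 11 bp
  [134,137): 3 bp
  [137,142): 5 bp
  [142,151): 9 bp
  [151,169): 18 bp
  [169,182): 13 bp
  [182,189): 7 bp
  [189,199): 10 bp
  [199,206): 7 bp
  [206,209): 3 bp
  [209,217): 8 bp
  [217,226): 9 bp
  [226,246): 20 bp
  [246,252): 6 bp
  [252,258): 6 bp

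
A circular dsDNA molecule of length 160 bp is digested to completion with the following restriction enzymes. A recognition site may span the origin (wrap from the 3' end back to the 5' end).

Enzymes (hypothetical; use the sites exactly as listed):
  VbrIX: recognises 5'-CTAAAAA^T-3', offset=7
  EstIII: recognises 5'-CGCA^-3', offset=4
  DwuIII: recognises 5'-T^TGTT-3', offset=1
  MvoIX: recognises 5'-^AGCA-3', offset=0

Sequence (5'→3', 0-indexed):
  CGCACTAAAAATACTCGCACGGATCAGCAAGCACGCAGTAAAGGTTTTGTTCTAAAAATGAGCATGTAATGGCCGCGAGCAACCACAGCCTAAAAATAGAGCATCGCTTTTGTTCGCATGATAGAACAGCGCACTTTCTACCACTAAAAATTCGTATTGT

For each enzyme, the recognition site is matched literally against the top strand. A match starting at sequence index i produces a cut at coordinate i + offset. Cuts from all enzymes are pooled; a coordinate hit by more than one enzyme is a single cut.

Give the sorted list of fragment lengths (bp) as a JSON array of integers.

Scan for sites:
  VbrIX (CTAAAAAT, off=7): starts [4, 51, 89, 143] → cuts [11, 58, 96, 150]
  EstIII (CGCA, off=4): starts [0, 15, 33, 114, 129] → cuts [4, 19, 37, 118, 133]
  DwuIII (TTGTT, off=1): starts [46, 109] → cuts [47, 110]
  MvoIX (AGCA, off=0): starts [25, 29, 60, 77, 99] → cuts [25, 29, 60, 77, 99]

All cut coordinates (distinct, sorted): [4, 11, 19, 25, 29, 37, 47, 58, 60, 77, 96, 99, 110, 118, 133, 150]

Fragment lengths:
  4→11: 7 bp
  11→19: 8 bp
  19→25: 6 bp
  25→29: 4 bp
  29→37: 8 bp
  37→47: 10 bp
  47→58: 11 bp
  58→60: 2 bp
  60→77: 17 bp
  77→96: 19 bp
  96→99: 3 bp
  99→110: 11 bp
  110→118: 8 bp
  118→133: 15 bp
  133→150: 17 bp
  150→4 (wrap): 160-150+4 = 14 bp

[2,3,4,6,7,8,8,8,10,11,11,14,15,17,17,19]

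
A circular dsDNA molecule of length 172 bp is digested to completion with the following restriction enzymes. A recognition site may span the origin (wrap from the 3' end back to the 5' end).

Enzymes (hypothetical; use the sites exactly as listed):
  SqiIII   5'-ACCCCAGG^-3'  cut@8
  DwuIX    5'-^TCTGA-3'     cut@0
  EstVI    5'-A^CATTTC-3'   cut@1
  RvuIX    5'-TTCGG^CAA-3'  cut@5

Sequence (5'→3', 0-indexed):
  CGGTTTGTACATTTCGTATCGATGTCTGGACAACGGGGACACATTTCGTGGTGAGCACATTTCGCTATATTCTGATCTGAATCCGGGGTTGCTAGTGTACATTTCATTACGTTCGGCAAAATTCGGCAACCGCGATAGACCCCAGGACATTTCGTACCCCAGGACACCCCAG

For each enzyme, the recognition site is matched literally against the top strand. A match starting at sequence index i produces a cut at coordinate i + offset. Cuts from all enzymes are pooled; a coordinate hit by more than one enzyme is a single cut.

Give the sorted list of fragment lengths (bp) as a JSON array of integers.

Per-enzyme occurrences:
  SqiIII ACCCCAGG/8: at [138, 155] ⇒ [146, 163]
  DwuIX TCTGA/0: at [70, 75] ⇒ [70, 75]
  EstVI ACATTTC/1: at [8, 40, 56, 98, 146] ⇒ [9, 41, 57, 99, 147]
  RvuIX TTCGGCAA/5: at [111, 121] ⇒ [116, 126]

Pooled cuts: [9, 41, 57, 70, 75, 99, 116, 126, 146, 147, 163]

Fragment lengths:
  9→41: 32 bp
  41→57: 16 bp
  57→70: 13 bp
  70→75: 5 bp
  75→99: 24 bp
  99→116: 17 bp
  116→126: 10 bp
  126→146: 20 bp
  146→147: 1 bp
  147→163: 16 bp
  163→9 (wrap): 172-163+9 = 18 bp

[1,5,10,13,16,16,17,18,20,24,32]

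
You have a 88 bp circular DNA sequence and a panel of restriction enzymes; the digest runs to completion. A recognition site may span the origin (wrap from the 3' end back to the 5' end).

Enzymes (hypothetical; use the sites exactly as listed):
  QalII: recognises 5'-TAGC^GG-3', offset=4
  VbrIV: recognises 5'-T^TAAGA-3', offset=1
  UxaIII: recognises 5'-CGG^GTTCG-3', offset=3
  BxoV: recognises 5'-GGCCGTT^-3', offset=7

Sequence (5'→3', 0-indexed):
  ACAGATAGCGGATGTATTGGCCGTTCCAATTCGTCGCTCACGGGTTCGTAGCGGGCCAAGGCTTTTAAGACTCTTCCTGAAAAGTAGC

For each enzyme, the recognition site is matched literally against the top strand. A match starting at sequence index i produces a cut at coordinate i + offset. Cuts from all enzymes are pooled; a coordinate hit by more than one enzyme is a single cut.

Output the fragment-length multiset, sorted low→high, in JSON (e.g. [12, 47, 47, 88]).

Per-enzyme occurrences:
  QalII TAGCGG/4: at [5, 48] ⇒ [9, 52]
  VbrIV TTAAGA/1: at [64] ⇒ [65]
  UxaIII CGGGTTCG/3: at [40] ⇒ [43]
  BxoV GGCCGTT/7: at [18] ⇒ [25]

Pooled cuts: [9, 25, 43, 52, 65]

Fragment lengths:
  9→25: 16 bp
  25→43: 18 bp
  43→52: 9 bp
  52→65: 13 bp
  65→9 (wrap): 88-65+9 = 32 bp

[9,13,16,18,32]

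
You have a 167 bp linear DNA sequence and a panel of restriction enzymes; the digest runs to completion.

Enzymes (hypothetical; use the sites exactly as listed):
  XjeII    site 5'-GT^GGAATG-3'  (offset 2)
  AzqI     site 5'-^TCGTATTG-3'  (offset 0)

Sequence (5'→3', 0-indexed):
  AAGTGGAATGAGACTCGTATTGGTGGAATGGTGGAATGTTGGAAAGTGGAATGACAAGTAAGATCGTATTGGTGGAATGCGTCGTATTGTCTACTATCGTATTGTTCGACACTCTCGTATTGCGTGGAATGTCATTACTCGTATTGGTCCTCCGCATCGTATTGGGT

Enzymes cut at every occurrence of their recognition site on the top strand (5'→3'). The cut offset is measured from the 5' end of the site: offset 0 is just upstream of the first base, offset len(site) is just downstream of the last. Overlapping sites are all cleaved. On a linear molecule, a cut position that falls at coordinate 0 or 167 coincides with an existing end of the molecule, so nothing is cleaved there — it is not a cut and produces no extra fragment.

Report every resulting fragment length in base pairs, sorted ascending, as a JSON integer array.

Site scan:
  XjeII (GTGGAATG, off=2): starts [2, 22, 30, 45, 71, 123] → cuts [4, 24, 32, 47, 73, 125]
  AzqI (TCGTATTG, off=0): starts [14, 63, 81, 96, 114, 138, 156] → cuts [14, 63, 81, 96, 114, 138, 156]

Pooled cuts: [4, 14, 24, 32, 47, 63, 73, 81, 96, 114, 125, 138, 156]

Fragments:
  [0,4): 4 bp
  [4,14): 10 bp
  [14,24): 10 bp
  [24,32): 8 bp
  [32,47): 15 bp
  [47,63): 16 bp
  [63,73): 10 bp
  [73,81): 8 bp
  [81,96): 15 bp
  [96,114): 18 bp
  [114,125): 11 bp
  [125,138): 13 bp
  [138,156): 18 bp
  [156,167): 11 bp

[4,8,8,10,10,10,11,11,13,15,15,16,18,18]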